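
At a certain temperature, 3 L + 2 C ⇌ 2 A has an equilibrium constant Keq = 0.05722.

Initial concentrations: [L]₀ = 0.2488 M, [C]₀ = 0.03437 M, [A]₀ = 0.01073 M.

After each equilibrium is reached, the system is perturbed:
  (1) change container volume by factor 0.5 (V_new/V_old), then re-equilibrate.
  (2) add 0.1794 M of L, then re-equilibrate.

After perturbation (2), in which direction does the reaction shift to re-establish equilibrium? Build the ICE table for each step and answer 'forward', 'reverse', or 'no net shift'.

Q₀ = 6.328 vs Keq = 0.05722 ⇒ Q>K, reverse
Step 1:
                    L           C           A
  init         0.2488     0.03437     0.01073
  Δ           0.01398    0.009322   -0.009322
  eq           0.2628     0.04369    0.001408
  solve Keq expr → x = -0.004661; check Q = 0.05722
Then change container volume by factor 0.5 (V_new/V_old).
Step 2:
                    L           C           A
  init         0.5256     0.08738    0.002816
  Δ         -0.006875   -0.004583    0.004583
  eq           0.5187      0.0828    0.007399
  solve Keq expr → x = 0.002292; check Q = 0.05722
Then add 0.1794 M of L.
Step 3:
                    L           C           A
  init         0.6981      0.0828    0.007399
  Δ         -0.005302   -0.003535    0.003535
  eq           0.6928     0.07927     0.01093
  solve Keq expr → x = 0.001767; check Q = 0.05722

Direction: forward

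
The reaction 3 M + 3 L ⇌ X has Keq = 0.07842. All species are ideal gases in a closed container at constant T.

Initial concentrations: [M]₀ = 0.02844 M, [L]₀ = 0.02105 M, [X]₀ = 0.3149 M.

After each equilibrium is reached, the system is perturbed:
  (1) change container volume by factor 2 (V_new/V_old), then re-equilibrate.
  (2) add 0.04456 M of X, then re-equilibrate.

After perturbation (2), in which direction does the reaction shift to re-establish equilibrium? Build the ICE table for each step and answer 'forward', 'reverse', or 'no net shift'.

Direction: reverse

Q₀ = 1.4677e+09 vs Keq = 0.07842 ⇒ Q>K, reverse
Step 1:
                    M           L           X
  init        0.02844     0.02105      0.3149
  Δ            0.8437      0.8437     -0.2812
  eq           0.8722      0.8648     0.03365
  solve Keq expr → x = -0.2812; check Q = 0.07842
Then change container volume by factor 2 (V_new/V_old).
Step 2:
                    M           L           X
  init         0.4361      0.4324     0.01683
  Δ           0.04753     0.04753    -0.01584
  eq           0.4836      0.4799  9.8063e-04
  solve Keq expr → x = -0.01584; check Q = 0.07842
Then add 0.04456 M of X.
Step 3:
                    M           L           X
  init         0.4836      0.4799     0.04554
  Δ            0.1249      0.1249    -0.04163
  eq           0.6085      0.6048     0.00391
  solve Keq expr → x = -0.04163; check Q = 0.07842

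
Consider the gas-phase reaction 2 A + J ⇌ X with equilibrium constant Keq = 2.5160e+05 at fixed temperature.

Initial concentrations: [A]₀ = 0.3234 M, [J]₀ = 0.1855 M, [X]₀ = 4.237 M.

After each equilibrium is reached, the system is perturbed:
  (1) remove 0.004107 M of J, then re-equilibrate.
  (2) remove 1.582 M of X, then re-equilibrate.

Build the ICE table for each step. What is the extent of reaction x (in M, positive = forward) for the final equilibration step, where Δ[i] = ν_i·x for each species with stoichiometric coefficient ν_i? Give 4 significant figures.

x = 0.002035 M

Q₀ = 218.4 vs Keq = 2.5160e+05 ⇒ Q<K, forward
Step 1:
                  A         J         X
  I          0.3234    0.1855     4.237
  C         -0.3011   -0.1505    0.1505
  E         0.02233   0.03497     4.388
  solve Keq expr → x = 0.1505; check Q = 2.5160e+05
Then remove 0.004107 M of J.
Step 2:
                  A         J         X
  I         0.02233   0.03086     4.388
  C        0.001209 6.0433e-04 -6.0433e-04
  E         0.02354   0.03146     4.387
  solve Keq expr → x = -6.0433e-04; check Q = 2.5160e+05
Then remove 1.582 M of X.
Step 3:
                  A         J         X
  I         0.02354   0.03146     2.805
  C        -0.00407 -0.002035  0.002035
  E         0.01947   0.02943     2.807
  solve Keq expr → x = 0.002035; check Q = 2.5160e+05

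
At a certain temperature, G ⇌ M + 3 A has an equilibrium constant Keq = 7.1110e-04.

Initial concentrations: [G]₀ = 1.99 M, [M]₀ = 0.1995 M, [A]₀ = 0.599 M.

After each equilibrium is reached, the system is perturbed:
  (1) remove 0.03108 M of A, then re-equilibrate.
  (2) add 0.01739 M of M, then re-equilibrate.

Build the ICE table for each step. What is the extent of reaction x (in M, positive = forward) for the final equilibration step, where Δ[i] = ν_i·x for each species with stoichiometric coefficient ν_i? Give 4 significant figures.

Q₀ = 0.02155 vs Keq = 7.1110e-04 ⇒ Q>K, reverse
Step 1:
                    G           M           A
  I              1.99      0.1995       0.599
  C            0.1134     -0.1134     -0.3401
  E             2.103     0.08615      0.2589
  solve Keq expr → x = -0.1134; check Q = 7.1110e-04
Then remove 0.03108 M of A.
Step 2:
                    G           M           A
  I             2.103     0.08615      0.2279
  C         -0.007799    0.007799      0.0234
  E             2.096     0.09395      0.2513
  solve Keq expr → x = 0.007799; check Q = 7.1110e-04
Then add 0.01739 M of M.
Step 3:
                    G           M           A
  I             2.096      0.1113      0.2513
  C          0.003673   -0.003673    -0.01102
  E             2.099      0.1077      0.2402
  solve Keq expr → x = -0.003673; check Q = 7.1110e-04

x = -0.003673 M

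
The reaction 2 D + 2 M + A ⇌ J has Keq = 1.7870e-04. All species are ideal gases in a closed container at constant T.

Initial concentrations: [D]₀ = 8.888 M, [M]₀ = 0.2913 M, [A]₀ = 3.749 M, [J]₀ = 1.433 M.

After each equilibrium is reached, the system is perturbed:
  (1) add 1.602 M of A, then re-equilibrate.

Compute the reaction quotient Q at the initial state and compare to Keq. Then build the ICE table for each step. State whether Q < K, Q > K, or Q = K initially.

Q₀ = 0.05702 vs Keq = 1.7870e-04 ⇒ Q>K, reverse
Step 1:
                   D          M          A          J
  init         8.888     0.2913      3.749      1.433
  Δ            1.913      1.913     0.9564    -0.9564
  eq            10.8      2.204      4.705     0.4766
  solve Keq expr → x = -0.9564; check Q = 1.7870e-04
Then add 1.602 M of A.
Step 2:
                   D          M          A          J
  init          10.8      2.204      6.307     0.4766
  Δ          -0.1342    -0.1342   -0.06709    0.06709
  eq           10.67       2.07       6.24     0.5437
  solve Keq expr → x = 0.06709; check Q = 1.7870e-04

Q₀ = 0.05702; Q > K (proceeds reverse)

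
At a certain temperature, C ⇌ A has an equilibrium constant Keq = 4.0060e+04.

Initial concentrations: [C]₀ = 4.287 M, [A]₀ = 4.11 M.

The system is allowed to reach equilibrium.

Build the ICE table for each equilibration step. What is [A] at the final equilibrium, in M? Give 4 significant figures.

[A]_eq = 8.397 M

Q₀ = 0.9587 vs Keq = 4.0060e+04 ⇒ Q<K, forward
Step 1:
                   C          A
  init         4.287       4.11
  Δ           -4.287      4.287
  eq      2.0961e-04      8.397
  solve Keq expr → x = 4.287; check Q = 4.0060e+04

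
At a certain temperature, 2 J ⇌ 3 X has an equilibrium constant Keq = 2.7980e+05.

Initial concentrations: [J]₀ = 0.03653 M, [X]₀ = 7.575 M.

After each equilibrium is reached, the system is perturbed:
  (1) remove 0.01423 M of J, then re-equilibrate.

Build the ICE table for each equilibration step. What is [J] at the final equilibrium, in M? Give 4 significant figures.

Q₀ = 3.2572e+05 vs Keq = 2.7980e+05 ⇒ Q>K, reverse
Step 1:
                   J          X
  Initial    0.03653      7.575
  Change    0.002851  -0.004276
  Equil      0.03938      7.571
  solve Keq expr → x = -0.001425; check Q = 2.7980e+05
Then remove 0.01423 M of J.
Step 2:
                   J          X
  Initial    0.02515      7.571
  Change     0.01407    -0.0211
  Equil      0.03922       7.55
  solve Keq expr → x = -0.007033; check Q = 2.7980e+05

[J]_eq = 0.03922 M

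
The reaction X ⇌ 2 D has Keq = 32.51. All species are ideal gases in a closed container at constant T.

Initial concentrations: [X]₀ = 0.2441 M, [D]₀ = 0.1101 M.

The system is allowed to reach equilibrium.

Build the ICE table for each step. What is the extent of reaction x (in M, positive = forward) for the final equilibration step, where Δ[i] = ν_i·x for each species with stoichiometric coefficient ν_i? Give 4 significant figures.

Q₀ = 0.04966 vs Keq = 32.51 ⇒ Q<K, forward
Step 1:
                  X         D
  init       0.2441    0.1101
  Δ         -0.2338    0.4677
  eq        0.01027    0.5778
  solve Keq expr → x = 0.2338; check Q = 32.51

x = 0.2338 M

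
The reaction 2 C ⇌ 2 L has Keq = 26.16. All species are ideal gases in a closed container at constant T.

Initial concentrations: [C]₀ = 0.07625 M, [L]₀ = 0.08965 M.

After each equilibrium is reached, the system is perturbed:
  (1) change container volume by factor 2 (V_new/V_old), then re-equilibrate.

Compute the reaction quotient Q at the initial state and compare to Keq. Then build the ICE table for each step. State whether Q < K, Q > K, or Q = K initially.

Q₀ = 1.382 vs Keq = 26.16 ⇒ Q<K, forward
Step 1:
                    C           L
  init        0.07625     0.08965
  Δ          -0.04912     0.04912
  eq          0.02713      0.1388
  solve Keq expr → x = 0.02456; check Q = 26.16
Then change container volume by factor 2 (V_new/V_old).
Step 2:
                    C           L
  init        0.01357     0.06938
  Δ                 0           0
  eq          0.01357     0.06938
  solve Keq expr → x = 0; check Q = 26.16

Q₀ = 1.382; Q < K (proceeds forward)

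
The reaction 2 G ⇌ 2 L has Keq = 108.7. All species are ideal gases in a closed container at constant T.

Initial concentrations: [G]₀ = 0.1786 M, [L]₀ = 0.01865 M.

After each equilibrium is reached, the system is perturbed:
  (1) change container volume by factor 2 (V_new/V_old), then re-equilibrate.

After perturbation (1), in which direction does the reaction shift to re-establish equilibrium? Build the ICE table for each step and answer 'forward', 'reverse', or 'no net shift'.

Direction: no net shift

Q₀ = 0.0109 vs Keq = 108.7 ⇒ Q<K, forward
Step 1:
                  G         L
  Initial    0.1786   0.01865
  Change    -0.1613    0.1613
  Equil     0.01726      0.18
  solve Keq expr → x = 0.08067; check Q = 108.7
Then change container volume by factor 2 (V_new/V_old).
Step 2:
                  G         L
  Initial  0.008632   0.08999
  Change          0         0
  Equil    0.008632   0.08999
  solve Keq expr → x = 0; check Q = 108.7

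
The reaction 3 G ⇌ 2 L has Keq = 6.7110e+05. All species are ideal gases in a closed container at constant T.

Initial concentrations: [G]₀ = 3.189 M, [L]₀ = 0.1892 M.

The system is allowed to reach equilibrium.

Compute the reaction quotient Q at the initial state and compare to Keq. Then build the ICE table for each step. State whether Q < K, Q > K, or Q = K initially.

Q₀ = 0.001104 vs Keq = 6.7110e+05 ⇒ Q<K, forward
Step 1:
                  G         L
  I           3.189    0.1892
  C          -3.169     2.113
  E         0.01991     2.302
  solve Keq expr → x = 1.056; check Q = 6.7110e+05

Q₀ = 0.001104; Q < K (proceeds forward)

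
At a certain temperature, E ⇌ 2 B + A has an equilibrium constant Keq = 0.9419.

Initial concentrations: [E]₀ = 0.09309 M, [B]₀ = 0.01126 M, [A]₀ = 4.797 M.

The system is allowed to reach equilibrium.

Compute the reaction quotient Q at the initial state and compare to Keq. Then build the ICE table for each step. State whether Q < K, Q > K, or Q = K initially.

Q₀ = 0.006533; Q < K (proceeds forward)

Q₀ = 0.006533 vs Keq = 0.9419 ⇒ Q<K, forward
Step 1:
                   E          B          A
  Initial    0.09309    0.01126      4.797
  Change    -0.04349    0.08698    0.04349
  Equil       0.0496    0.09824       4.84
  solve Keq expr → x = 0.04349; check Q = 0.9419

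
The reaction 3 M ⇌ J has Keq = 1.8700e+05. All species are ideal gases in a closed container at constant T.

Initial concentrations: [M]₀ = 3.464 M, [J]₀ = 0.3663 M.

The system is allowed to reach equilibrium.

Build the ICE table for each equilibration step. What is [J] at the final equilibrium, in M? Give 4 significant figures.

Q₀ = 0.008813 vs Keq = 1.8700e+05 ⇒ Q<K, forward
Step 1:
                  M         J
  init        3.464    0.3663
  Δ          -3.444     1.148
  eq        0.02008     1.514
  solve Keq expr → x = 1.148; check Q = 1.8700e+05

[J]_eq = 1.514 M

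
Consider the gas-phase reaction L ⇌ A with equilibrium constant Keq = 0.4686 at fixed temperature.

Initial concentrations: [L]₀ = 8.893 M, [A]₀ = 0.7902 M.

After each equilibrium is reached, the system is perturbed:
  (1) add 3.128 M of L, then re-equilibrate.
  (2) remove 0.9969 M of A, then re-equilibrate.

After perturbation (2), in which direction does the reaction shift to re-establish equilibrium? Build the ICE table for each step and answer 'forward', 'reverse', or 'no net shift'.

Direction: forward

Q₀ = 0.08886 vs Keq = 0.4686 ⇒ Q<K, forward
Step 1:
                    L           A
  init          8.893      0.7902
  Δ              -2.3         2.3
  eq            6.593        3.09
  solve Keq expr → x = 2.3; check Q = 0.4686
Then add 3.128 M of L.
Step 2:
                    L           A
  init          9.721        3.09
  Δ           -0.9981      0.9981
  eq            8.723       4.088
  solve Keq expr → x = 0.9981; check Q = 0.4686
Then remove 0.9969 M of A.
Step 3:
                    L           A
  init          8.723       3.091
  Δ           -0.6788      0.6788
  eq            8.045        3.77
  solve Keq expr → x = 0.6788; check Q = 0.4686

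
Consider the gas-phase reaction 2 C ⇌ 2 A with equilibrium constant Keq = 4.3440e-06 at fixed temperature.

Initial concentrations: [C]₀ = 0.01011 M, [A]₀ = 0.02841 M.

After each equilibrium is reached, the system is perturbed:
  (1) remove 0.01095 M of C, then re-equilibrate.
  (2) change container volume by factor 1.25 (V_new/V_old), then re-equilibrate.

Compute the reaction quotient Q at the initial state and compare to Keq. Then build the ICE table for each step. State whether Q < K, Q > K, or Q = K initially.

Q₀ = 7.897 vs Keq = 4.3440e-06 ⇒ Q>K, reverse
Step 1:
                   C          A
  I          0.01011    0.02841
  C          0.02833   -0.02833
  E          0.03844 8.0117e-05
  solve Keq expr → x = -0.01416; check Q = 4.3440e-06
Then remove 0.01095 M of C.
Step 2:
                   C          A
  I          0.02749 8.0117e-05
  C       2.2775e-05 -2.2775e-05
  E          0.02751 5.7343e-05
  solve Keq expr → x = -1.1387e-05; check Q = 4.3440e-06
Then change container volume by factor 1.25 (V_new/V_old).
Step 3:
                   C          A
  I          0.02201 4.5874e-05
  C                0          0
  E          0.02201 4.5874e-05
  solve Keq expr → x = 0; check Q = 4.3440e-06

Q₀ = 7.897; Q > K (proceeds reverse)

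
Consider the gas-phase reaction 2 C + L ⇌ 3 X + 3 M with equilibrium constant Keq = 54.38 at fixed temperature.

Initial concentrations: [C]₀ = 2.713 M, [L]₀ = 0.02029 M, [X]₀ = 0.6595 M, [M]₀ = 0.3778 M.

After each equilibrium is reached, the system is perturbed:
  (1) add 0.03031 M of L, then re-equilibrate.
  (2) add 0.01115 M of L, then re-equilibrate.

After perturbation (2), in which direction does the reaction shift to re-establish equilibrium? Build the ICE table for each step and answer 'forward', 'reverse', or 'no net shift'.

Direction: forward

Q₀ = 0.1036 vs Keq = 54.38 ⇒ Q<K, forward
Step 1:
                    C           L           X           M
  init          2.713     0.02029      0.6595      0.3778
  Δ          -0.04042    -0.02021     0.06063     0.06063
  eq            2.673  8.1025e-05      0.7201      0.4384
  solve Keq expr → x = 0.02021; check Q = 54.38
Then add 0.03031 M of L.
Step 2:
                    C           L           X           M
  init          2.673     0.03039      0.7201      0.4384
  Δ          -0.06036    -0.03018     0.09054     0.09054
  eq            2.612  2.1249e-04      0.8107       0.529
  solve Keq expr → x = 0.03018; check Q = 54.38
Then add 0.01115 M of L.
Step 3:
                    C           L           X           M
  init          2.612     0.01136      0.8107       0.529
  Δ          -0.02214    -0.01107     0.03321     0.03321
  eq             2.59  2.9266e-04      0.8439      0.5622
  solve Keq expr → x = 0.01107; check Q = 54.38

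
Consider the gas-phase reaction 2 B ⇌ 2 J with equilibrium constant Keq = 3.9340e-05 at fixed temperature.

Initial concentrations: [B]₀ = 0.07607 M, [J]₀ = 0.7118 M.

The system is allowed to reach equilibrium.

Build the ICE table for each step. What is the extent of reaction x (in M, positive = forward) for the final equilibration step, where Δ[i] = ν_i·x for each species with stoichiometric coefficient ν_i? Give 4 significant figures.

x = -0.3534 M

Q₀ = 87.56 vs Keq = 3.9340e-05 ⇒ Q>K, reverse
Step 1:
                   B          J
  Initial    0.07607     0.7118
  Change      0.7069    -0.7069
  Equil        0.783   0.004911
  solve Keq expr → x = -0.3534; check Q = 3.9340e-05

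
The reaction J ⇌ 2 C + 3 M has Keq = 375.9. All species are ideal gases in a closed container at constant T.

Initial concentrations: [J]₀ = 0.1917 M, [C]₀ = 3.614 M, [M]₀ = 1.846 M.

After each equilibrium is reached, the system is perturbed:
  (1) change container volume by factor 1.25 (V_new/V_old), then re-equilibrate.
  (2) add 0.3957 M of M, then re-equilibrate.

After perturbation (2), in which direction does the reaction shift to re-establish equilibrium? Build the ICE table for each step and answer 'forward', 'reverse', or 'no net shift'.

Q₀ = 428.6 vs Keq = 375.9 ⇒ Q>K, reverse
Step 1:
                    J           C           M
  I            0.1917       3.614       1.846
  C           0.01182    -0.02365    -0.03547
  E            0.2035        3.59       1.811
  solve Keq expr → x = -0.01182; check Q = 375.9
Then change container volume by factor 1.25 (V_new/V_old).
Step 2:
                    J           C           M
  I            0.1628       2.872       1.448
  C          -0.05998        0.12      0.1799
  E            0.1028       2.992       1.628
  solve Keq expr → x = 0.05998; check Q = 375.9
Then add 0.3957 M of M.
Step 3:
                    J           C           M
  I            0.1028       2.992       2.024
  C           0.04667    -0.09334       -0.14
  E            0.1495       2.899       1.884
  solve Keq expr → x = -0.04667; check Q = 375.9

Direction: reverse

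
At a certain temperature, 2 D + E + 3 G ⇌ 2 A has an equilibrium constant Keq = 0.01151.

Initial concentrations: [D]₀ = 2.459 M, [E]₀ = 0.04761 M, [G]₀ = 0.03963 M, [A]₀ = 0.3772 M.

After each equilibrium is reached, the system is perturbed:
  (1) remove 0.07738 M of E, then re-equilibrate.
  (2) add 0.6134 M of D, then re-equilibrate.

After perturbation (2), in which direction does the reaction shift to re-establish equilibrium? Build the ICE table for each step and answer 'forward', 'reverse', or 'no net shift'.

Direction: forward

Q₀ = 7941 vs Keq = 0.01151 ⇒ Q>K, reverse
Step 1:
                    D           E           G           A
  I             2.459     0.04761     0.03963      0.3772
  C            0.3248      0.1624      0.4873     -0.3248
  E             2.784        0.21      0.5269     0.05235
  solve Keq expr → x = -0.1624; check Q = 0.01151
Then remove 0.07738 M of E.
Step 2:
                    D           E           G           A
  I             2.784      0.1327      0.5269     0.05235
  C          0.008428    0.004214     0.01264   -0.008428
  E             2.792      0.1369      0.5395     0.04392
  solve Keq expr → x = -0.004214; check Q = 0.01151
Then add 0.6134 M of D.
Step 3:
                    D           E           G           A
  I             3.406      0.1369      0.5395     0.04392
  C         -0.007239    -0.00362    -0.01086    0.007239
  E             3.398      0.1332      0.5287     0.05116
  solve Keq expr → x = 0.00362; check Q = 0.01151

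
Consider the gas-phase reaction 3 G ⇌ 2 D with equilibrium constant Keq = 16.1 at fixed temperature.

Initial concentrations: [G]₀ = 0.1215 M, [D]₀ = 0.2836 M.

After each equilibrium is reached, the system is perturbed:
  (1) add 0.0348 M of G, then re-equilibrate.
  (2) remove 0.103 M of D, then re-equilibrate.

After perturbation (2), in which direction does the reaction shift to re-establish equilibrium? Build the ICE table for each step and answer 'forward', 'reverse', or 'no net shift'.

Direction: forward

Q₀ = 44.84 vs Keq = 16.1 ⇒ Q>K, reverse
Step 1:
                   G          D
  init        0.1215     0.2836
  Δ          0.03887   -0.02591
  eq          0.1604     0.2577
  solve Keq expr → x = -0.01296; check Q = 16.1
Then add 0.0348 M of G.
Step 2:
                   G          D
  init        0.1952     0.2577
  Δ         -0.02733    0.01822
  eq          0.1678     0.2759
  solve Keq expr → x = 0.009109; check Q = 16.1
Then remove 0.103 M of D.
Step 3:
                   G          D
  init        0.1678     0.1729
  Δ         -0.03431    0.02288
  eq          0.1335     0.1958
  solve Keq expr → x = 0.01144; check Q = 16.1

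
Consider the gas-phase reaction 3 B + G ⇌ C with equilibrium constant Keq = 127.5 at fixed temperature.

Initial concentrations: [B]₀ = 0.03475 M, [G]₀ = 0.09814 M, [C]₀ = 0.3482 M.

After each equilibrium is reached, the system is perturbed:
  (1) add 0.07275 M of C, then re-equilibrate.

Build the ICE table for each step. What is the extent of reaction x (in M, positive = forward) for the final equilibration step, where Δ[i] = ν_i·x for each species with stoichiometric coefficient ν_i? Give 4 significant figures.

Q₀ = 8.4551e+04 vs Keq = 127.5 ⇒ Q>K, reverse
Step 1:
                   B          G          C
  Initial    0.03475    0.09814     0.3482
  Change      0.2022     0.0674    -0.0674
  Equil        0.237     0.1655     0.2808
  solve Keq expr → x = -0.0674; check Q = 127.5
Then add 0.07275 M of C.
Step 2:
                   B          G          C
  Initial      0.237     0.1655     0.3535
  Change     0.01515    0.00505   -0.00505
  Equil       0.2521     0.1706     0.3485
  solve Keq expr → x = -0.00505; check Q = 127.5

x = -0.00505 M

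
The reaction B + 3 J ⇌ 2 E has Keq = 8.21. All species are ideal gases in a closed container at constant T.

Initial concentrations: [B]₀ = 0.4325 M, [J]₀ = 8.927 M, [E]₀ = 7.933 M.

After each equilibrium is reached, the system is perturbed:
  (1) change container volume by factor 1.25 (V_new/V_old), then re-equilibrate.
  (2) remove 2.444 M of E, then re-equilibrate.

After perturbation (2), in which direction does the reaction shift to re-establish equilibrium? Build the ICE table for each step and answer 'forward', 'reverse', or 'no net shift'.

Q₀ = 0.2045 vs Keq = 8.21 ⇒ Q<K, forward
Step 1:
                  B         J         E
  Initial    0.4325     8.927     7.933
  Change     -0.412    -1.236    0.8239
  Equil     0.02053     7.691     8.757
  solve Keq expr → x = 0.412; check Q = 8.21
Then change container volume by factor 1.25 (V_new/V_old).
Step 2:
                  B         J         E
  Initial   0.01642     6.153     7.006
  Change   0.008785   0.02635  -0.01757
  Equil     0.02521     6.179     6.988
  solve Keq expr → x = -0.008785; check Q = 8.21
Then remove 2.444 M of E.
Step 3:
                  B         J         E
  Initial   0.02521     6.179     4.544
  Change   -0.01419  -0.04257   0.02838
  Equil     0.01102     6.137     4.572
  solve Keq expr → x = 0.01419; check Q = 8.21

Direction: forward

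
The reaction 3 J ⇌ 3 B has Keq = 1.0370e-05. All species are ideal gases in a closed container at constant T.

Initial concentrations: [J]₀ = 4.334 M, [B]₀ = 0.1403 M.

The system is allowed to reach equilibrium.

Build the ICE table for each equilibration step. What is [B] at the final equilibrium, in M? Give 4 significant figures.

Q₀ = 3.3924e-05 vs Keq = 1.0370e-05 ⇒ Q>K, reverse
Step 1:
                    J           B
  init          4.334      0.1403
  Δ           0.04481    -0.04481
  eq            4.379     0.09549
  solve Keq expr → x = -0.01494; check Q = 1.0370e-05

[B]_eq = 0.09549 M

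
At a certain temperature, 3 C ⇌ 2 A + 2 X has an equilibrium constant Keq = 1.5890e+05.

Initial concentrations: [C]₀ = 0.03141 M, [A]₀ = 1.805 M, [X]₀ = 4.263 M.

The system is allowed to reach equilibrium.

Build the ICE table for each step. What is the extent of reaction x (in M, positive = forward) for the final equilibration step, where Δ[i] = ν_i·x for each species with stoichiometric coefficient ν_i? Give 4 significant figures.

x = -0.01318 M

Q₀ = 1.9107e+06 vs Keq = 1.5890e+05 ⇒ Q>K, reverse
Step 1:
                    C           A           X
  I           0.03141       1.805       4.263
  C           0.03955    -0.02637    -0.02637
  E           0.07096       1.779       4.237
  solve Keq expr → x = -0.01318; check Q = 1.5890e+05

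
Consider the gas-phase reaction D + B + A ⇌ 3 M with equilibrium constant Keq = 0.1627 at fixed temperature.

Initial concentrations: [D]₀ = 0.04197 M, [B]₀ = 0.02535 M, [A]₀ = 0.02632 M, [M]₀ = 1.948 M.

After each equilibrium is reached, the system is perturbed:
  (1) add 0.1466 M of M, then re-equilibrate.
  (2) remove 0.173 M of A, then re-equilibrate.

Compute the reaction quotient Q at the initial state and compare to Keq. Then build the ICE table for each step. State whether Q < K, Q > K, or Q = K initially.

Q₀ = 2.6398e+05; Q > K (proceeds reverse)

Q₀ = 2.6398e+05 vs Keq = 0.1627 ⇒ Q>K, reverse
Step 1:
                  D         B         A         M
  init      0.04197   0.02535   0.02632     1.948
  Δ          0.5446    0.5446    0.5446    -1.634
  eq         0.5865    0.5699    0.5709    0.3143
  solve Keq expr → x = -0.5446; check Q = 0.1627
Then add 0.1466 M of M.
Step 2:
                  D         B         A         M
  init       0.5865    0.5699    0.5709    0.4609
  Δ         0.04134   0.04134   0.04134    -0.124
  eq         0.6279    0.6113    0.6122    0.3369
  solve Keq expr → x = -0.04134; check Q = 0.1627
Then remove 0.173 M of A.
Step 3:
                  D         B         A         M
  init       0.6279    0.6113    0.4392    0.3369
  Δ        0.009935  0.009935  0.009935   -0.0298
  eq         0.6378    0.6212    0.4492    0.3071
  solve Keq expr → x = -0.009935; check Q = 0.1627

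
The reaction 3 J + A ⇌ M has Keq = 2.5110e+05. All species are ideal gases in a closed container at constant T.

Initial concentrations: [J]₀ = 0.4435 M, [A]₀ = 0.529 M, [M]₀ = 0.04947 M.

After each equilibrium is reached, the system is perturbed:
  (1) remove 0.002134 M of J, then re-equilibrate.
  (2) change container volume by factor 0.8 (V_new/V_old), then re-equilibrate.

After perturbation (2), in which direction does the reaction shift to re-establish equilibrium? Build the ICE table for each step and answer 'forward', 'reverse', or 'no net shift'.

Direction: forward

Q₀ = 1.072 vs Keq = 2.5110e+05 ⇒ Q<K, forward
Step 1:
                  J         A         M
  I          0.4435     0.529   0.04947
  C         -0.4309   -0.1436    0.1436
  E         0.01259    0.3854    0.1931
  solve Keq expr → x = 0.1436; check Q = 2.5110e+05
Then remove 0.002134 M of J.
Step 2:
                  J         A         M
  I         0.01046    0.3854    0.1931
  C        0.002111 7.0368e-04 -7.0368e-04
  E         0.01257    0.3861    0.1924
  solve Keq expr → x = -7.0368e-04; check Q = 2.5110e+05
Then change container volume by factor 0.8 (V_new/V_old).
Step 3:
                  J         A         M
  I         0.01571    0.4826    0.2405
  C       -0.003115 -0.001038  0.001038
  E         0.01259    0.4815    0.2415
  solve Keq expr → x = 0.001038; check Q = 2.5110e+05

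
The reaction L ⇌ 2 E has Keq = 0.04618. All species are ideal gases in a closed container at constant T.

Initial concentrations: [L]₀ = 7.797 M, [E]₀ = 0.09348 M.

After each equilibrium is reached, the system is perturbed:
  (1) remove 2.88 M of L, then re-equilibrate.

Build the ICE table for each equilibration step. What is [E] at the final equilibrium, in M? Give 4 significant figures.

[E]_eq = 0.4674 M

Q₀ = 0.001121 vs Keq = 0.04618 ⇒ Q<K, forward
Step 1:
                    L           E
  I             7.797     0.09348
  C           -0.2485      0.4969
  E             7.549      0.5904
  solve Keq expr → x = 0.2485; check Q = 0.04618
Then remove 2.88 M of L.
Step 2:
                    L           E
  I             4.669      0.5904
  C           0.06152      -0.123
  E              4.73      0.4674
  solve Keq expr → x = -0.06152; check Q = 0.04618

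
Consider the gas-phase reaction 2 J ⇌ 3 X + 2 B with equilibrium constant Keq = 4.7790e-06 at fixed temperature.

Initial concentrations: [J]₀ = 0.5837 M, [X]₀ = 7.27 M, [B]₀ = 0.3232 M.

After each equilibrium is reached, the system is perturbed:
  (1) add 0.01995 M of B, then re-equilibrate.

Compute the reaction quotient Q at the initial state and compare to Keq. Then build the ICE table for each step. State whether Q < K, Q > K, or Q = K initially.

Q₀ = 117.8 vs Keq = 4.7790e-06 ⇒ Q>K, reverse
Step 1:
                    J           X           B
  Initial      0.5837        7.27      0.3232
  Change       0.3231     -0.4846     -0.3231
  Equil        0.9068       6.785  1.1215e-04
  solve Keq expr → x = -0.1615; check Q = 4.7790e-06
Then add 0.01995 M of B.
Step 2:
                    J           X           B
  Initial      0.9068       6.785     0.02006
  Change      0.01995    -0.02992    -0.01995
  Equil        0.9267       6.755  1.1538e-04
  solve Keq expr → x = -0.009973; check Q = 4.7790e-06

Q₀ = 117.8; Q > K (proceeds reverse)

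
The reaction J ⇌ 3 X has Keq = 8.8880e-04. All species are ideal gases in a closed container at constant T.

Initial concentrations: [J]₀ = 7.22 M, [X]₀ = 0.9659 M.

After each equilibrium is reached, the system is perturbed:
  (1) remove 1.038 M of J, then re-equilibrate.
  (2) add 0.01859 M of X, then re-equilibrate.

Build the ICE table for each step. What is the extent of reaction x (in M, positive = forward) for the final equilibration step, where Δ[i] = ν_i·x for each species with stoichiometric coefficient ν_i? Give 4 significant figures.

Q₀ = 0.1248 vs Keq = 8.8880e-04 ⇒ Q>K, reverse
Step 1:
                   J          X
  I             7.22     0.9659
  C           0.2593    -0.7779
  E            7.479      0.188
  solve Keq expr → x = -0.2593; check Q = 8.8880e-04
Then remove 1.038 M of J.
Step 2:
                   J          X
  I            6.441      0.188
  C         0.003036  -0.009107
  E            6.444     0.1789
  solve Keq expr → x = -0.003036; check Q = 8.8880e-04
Then add 0.01859 M of X.
Step 3:
                   J          X
  I            6.444     0.1975
  C         0.006178   -0.01853
  E            6.451      0.179
  solve Keq expr → x = -0.006178; check Q = 8.8880e-04

x = -0.006178 M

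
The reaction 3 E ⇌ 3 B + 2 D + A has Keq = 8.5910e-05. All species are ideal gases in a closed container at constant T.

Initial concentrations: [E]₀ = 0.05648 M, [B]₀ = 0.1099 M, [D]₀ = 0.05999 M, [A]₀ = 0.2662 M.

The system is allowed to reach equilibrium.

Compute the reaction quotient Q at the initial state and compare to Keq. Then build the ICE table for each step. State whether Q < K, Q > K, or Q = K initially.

Q₀ = 0.007058 vs Keq = 8.5910e-05 ⇒ Q>K, reverse
Step 1:
                    E           B           D           A
  I           0.05648      0.1099     0.05999      0.2662
  C           0.04187    -0.04187    -0.02791    -0.01396
  E           0.09835     0.06803     0.03208      0.2522
  solve Keq expr → x = -0.01396; check Q = 8.5910e-05

Q₀ = 0.007058; Q > K (proceeds reverse)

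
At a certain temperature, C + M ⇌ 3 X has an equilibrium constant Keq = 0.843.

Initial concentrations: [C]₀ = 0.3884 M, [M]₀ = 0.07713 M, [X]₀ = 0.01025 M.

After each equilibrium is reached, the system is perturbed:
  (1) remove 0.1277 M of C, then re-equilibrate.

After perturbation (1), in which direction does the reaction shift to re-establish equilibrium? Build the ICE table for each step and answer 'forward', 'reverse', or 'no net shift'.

Direction: reverse

Q₀ = 3.5948e-05 vs Keq = 0.843 ⇒ Q<K, forward
Step 1:
                   C          M          X
  Initial     0.3884    0.07713    0.01025
  Change    -0.05644   -0.05644     0.1693
  Equil        0.332    0.02069     0.1796
  solve Keq expr → x = 0.05644; check Q = 0.843
Then remove 0.1277 M of C.
Step 2:
                   C          M          X
  Initial     0.2043    0.02069     0.1796
  Change     0.00483    0.00483   -0.01449
  Equil       0.2091    0.02552     0.1651
  solve Keq expr → x = -0.00483; check Q = 0.843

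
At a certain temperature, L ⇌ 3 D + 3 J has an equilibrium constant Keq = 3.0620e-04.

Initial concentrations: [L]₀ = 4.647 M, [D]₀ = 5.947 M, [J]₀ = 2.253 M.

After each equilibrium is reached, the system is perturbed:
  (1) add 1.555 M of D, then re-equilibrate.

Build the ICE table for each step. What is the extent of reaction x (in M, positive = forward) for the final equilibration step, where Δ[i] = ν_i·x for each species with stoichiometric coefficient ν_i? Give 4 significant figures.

Q₀ = 517.6 vs Keq = 3.0620e-04 ⇒ Q>K, reverse
Step 1:
                  L         D         J
  Initial     4.647     5.947     2.253
  Change     0.7404    -2.221    -2.221
  Equil       5.387     3.726   0.03171
  solve Keq expr → x = -0.7404; check Q = 3.0620e-04
Then add 1.555 M of D.
Step 2:
                  L         D         J
  Initial     5.387     5.281   0.03171
  Change   0.003098 -0.009295 -0.009295
  Equil       5.391     5.271   0.02242
  solve Keq expr → x = -0.003098; check Q = 3.0620e-04

x = -0.003098 M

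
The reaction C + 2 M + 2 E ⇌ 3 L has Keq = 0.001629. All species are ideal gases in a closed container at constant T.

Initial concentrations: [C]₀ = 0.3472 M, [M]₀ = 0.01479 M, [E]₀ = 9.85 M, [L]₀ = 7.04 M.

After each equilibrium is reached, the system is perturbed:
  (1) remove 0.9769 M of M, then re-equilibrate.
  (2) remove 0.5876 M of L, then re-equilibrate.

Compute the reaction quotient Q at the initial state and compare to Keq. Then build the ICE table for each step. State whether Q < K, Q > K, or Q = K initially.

Q₀ = 4.7351e+04 vs Keq = 0.001629 ⇒ Q>K, reverse
Step 1:
                  C         M         E         L
  Initial    0.3472   0.01479      9.85      7.04
  Change       1.71      3.42      3.42     -5.13
  Equil       2.057     3.435     13.27      1.91
  solve Keq expr → x = -1.71; check Q = 0.001629
Then remove 0.9769 M of M.
Step 2:
                  C         M         E         L
  Initial     2.057     2.458     13.27      1.91
  Change    0.09011    0.1802    0.1802   -0.2703
  Equil       2.147     2.638     13.45     1.639
  solve Keq expr → x = -0.09011; check Q = 0.001629
Then remove 0.5876 M of L.
Step 3:
                  C         M         E         L
  Initial     2.147     2.638     13.45     1.052
  Change    -0.1388   -0.2776   -0.2776    0.4164
  Equil       2.009     2.361     13.17     1.468
  solve Keq expr → x = 0.1388; check Q = 0.001629

Q₀ = 4.7351e+04; Q > K (proceeds reverse)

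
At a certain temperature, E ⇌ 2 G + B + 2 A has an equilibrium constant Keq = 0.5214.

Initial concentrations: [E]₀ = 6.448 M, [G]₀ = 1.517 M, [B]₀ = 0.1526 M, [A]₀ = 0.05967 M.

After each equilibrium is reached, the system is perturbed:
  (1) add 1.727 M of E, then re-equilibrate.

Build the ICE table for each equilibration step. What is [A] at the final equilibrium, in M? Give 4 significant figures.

Q₀ = 1.9392e-04 vs Keq = 0.5214 ⇒ Q<K, forward
Step 1:
                   E          G          B          A
  I            6.448      1.517     0.1526    0.05967
  C          -0.4453     0.8906     0.4453     0.8906
  E            6.003      2.408     0.5979     0.9503
  solve Keq expr → x = 0.4453; check Q = 0.5214
Then add 1.727 M of E.
Step 2:
                   E          G          B          A
  I             7.73      2.408     0.5979     0.9503
  C         -0.03389    0.06778    0.03389    0.06778
  E            7.696      2.475     0.6318      1.018
  solve Keq expr → x = 0.03389; check Q = 0.5214

[A]_eq = 1.018 M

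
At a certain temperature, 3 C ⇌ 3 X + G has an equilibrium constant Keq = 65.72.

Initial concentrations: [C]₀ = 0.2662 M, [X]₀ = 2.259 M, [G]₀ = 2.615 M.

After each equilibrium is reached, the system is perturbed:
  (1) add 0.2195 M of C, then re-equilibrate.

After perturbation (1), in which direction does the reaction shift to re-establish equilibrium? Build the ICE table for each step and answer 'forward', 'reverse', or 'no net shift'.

Q₀ = 1598 vs Keq = 65.72 ⇒ Q>K, reverse
Step 1:
                  C         X         G
  init       0.2662     2.259     2.615
  Δ          0.3688   -0.3688   -0.1229
  eq          0.635      1.89     2.492
  solve Keq expr → x = -0.1229; check Q = 65.72
Then add 0.2195 M of C.
Step 2:
                  C         X         G
  init       0.8545      1.89     2.492
  Δ         -0.1606    0.1606   0.05354
  eq         0.6939     2.051     2.546
  solve Keq expr → x = 0.05354; check Q = 65.72

Direction: forward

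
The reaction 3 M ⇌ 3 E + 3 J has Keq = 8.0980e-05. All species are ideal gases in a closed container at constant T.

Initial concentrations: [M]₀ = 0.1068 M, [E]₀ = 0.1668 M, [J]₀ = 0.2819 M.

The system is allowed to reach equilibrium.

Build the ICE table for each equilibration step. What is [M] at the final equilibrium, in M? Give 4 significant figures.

[M]_eq = 0.2182 M

Q₀ = 0.08534 vs Keq = 8.0980e-05 ⇒ Q>K, reverse
Step 1:
                  M         E         J
  init       0.1068    0.1668    0.2819
  Δ          0.1114   -0.1114   -0.1114
  eq         0.2182   0.05538    0.1705
  solve Keq expr → x = -0.03714; check Q = 8.0980e-05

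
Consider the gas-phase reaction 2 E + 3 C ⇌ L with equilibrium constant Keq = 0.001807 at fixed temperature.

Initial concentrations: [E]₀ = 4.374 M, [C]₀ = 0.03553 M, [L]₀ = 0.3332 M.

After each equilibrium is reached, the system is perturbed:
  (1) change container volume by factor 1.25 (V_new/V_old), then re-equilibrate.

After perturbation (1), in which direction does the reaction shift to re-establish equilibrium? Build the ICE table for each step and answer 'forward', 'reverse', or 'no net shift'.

Q₀ = 388.3 vs Keq = 0.001807 ⇒ Q>K, reverse
Step 1:
                  E         C         L
  I           4.374   0.03553    0.3332
  C          0.5951    0.8926   -0.2975
  E           4.969    0.9281   0.03567
  solve Keq expr → x = -0.2975; check Q = 0.001807
Then change container volume by factor 1.25 (V_new/V_old).
Step 2:
                  E         C         L
  I           3.975    0.7425   0.02854
  C         0.02895   0.04342  -0.01447
  E           4.004    0.7859   0.01406
  solve Keq expr → x = -0.01447; check Q = 0.001807

Direction: reverse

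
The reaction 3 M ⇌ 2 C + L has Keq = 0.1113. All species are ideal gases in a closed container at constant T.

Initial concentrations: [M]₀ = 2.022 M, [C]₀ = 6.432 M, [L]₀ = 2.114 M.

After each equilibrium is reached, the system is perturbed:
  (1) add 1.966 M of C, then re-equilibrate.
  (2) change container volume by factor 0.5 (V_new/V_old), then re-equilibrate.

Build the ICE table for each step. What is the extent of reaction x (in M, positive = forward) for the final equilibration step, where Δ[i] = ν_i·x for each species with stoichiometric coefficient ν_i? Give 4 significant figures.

Q₀ = 10.58 vs Keq = 0.1113 ⇒ Q>K, reverse
Step 1:
                  M         C         L
  I           2.022     6.432     2.114
  C           3.366    -2.244    -1.122
  E           5.388     4.188    0.9922
  solve Keq expr → x = -1.122; check Q = 0.1113
Then add 1.966 M of C.
Step 2:
                  M         C         L
  I           5.388     6.154    0.9922
  C          0.6806   -0.4537   -0.2269
  E           6.068     5.701    0.7653
  solve Keq expr → x = -0.2269; check Q = 0.1113
Then change container volume by factor 0.5 (V_new/V_old).
Step 3:
                  M         C         L
  I           12.14      11.4     1.531
  C               0         0         0
  E           12.14      11.4     1.531
  solve Keq expr → x = 0; check Q = 0.1113

x = 0 M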